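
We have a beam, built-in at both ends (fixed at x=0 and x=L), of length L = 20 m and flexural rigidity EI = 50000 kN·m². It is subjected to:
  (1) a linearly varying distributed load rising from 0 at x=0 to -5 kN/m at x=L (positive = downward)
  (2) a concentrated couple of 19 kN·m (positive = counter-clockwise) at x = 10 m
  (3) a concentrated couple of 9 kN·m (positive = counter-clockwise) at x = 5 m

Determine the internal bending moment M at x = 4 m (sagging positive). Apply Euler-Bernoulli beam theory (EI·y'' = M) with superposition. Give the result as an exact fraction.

M(4) = 3359/240 kN·m

Load 1 — triangular load w₀=-5 kN/m (0→w₀ over full span):
  M_1 = 3w₀Lx/20 - w₀L²/30 - w₀x³/(6L) = 3·(-5)·20·4/20 - (-5)·20²/30 - (-5)·4³/(6·20) = 28/3 kN·m
Load 2 — applied couple M₀=19 kN·m at a=10 m (b=L-a=10):
  M_2 = R_Ax - M_A  [x≤a] with R_A=57/40, M_A=19/4 = (57/40)·4 - (19/4) = 19/20 kN·m
Load 3 — applied couple M₀=9 kN·m at a=5 m (b=L-a=15):
  M_3 = R_Ax - M_A  [x≤a] with R_A=81/160, M_A=-27/16 = (81/160)·4 - (-27/16) = 297/80 kN·m
Superposition: M = Σ M_i = 3359/240 kN·m ≈ 13.995833 kN·m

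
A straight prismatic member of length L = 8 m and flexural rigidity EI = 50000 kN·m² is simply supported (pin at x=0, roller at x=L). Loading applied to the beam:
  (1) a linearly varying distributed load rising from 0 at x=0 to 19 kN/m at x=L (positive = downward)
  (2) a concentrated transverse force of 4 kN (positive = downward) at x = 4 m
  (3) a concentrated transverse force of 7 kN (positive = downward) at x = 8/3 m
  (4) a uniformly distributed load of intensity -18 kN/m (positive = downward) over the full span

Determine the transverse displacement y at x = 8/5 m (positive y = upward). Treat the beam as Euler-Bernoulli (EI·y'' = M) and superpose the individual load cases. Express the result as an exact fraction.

Load 1 — triangular load w₀=19 kN/m (0→w₀ over full span):
  y_1 = -w₀x(7L⁴-10L²x²+3x⁴)/(360LEI) = -19·(8/5)·(7·8⁴-10·8²·(8/5)²+3·(8/5)⁴)/(360·8·50000) = -836608/146484375 m
Load 2 — point force P=4 kN at a=4 m (b=L-a=4):
  y_2 = -Pbx(L²-b²-x²)/(6LEI)  [x≤a] = -4·4·(8/5)·(8²-4²-(8/5)²)/(6·8·50000) = -568/1171875 m
Load 3 — point force P=7 kN at a=8/3 m (b=L-a=16/3):
  y_3 = -Pbx(L²-b²-x²)/(6LEI)  [x≤a] = -7·(16/3)·(8/5)·(8²-(16/3)²-(8/5)²)/(6·8·50000) = -25984/31640625 m
Load 4 — uniform load w=-18 kN/m over full span:
  y_4 = -wx(L³-2Lx²+x³)/(24EI) = -(-18)·(8/5)·(8³-2·8·(8/5)²+(8/5)³)/(24·50000) = 22272/1953125 m
Superposition: y = Σ y_i = 17347384/3955078125 m ≈ 0.004386 m

y(8/5) = 17347384/3955078125 m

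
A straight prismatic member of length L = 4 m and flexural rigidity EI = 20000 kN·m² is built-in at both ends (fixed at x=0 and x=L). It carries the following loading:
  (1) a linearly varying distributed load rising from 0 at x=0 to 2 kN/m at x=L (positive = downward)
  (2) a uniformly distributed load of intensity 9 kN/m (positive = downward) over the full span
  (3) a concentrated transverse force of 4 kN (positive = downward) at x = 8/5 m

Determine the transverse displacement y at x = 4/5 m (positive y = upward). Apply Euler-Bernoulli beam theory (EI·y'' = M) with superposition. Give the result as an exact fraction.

Load 1 — triangular load w₀=2 kN/m (0→w₀ over full span):
  y_1 = -w₀x²(L-x)²(x+2L)/(120LEI) = -2·(4/5)²·(4-(4/5))²·((4/5)+2·4)/(120·4·20000) = -352/29296875 m
Load 2 — uniform load w=9 kN/m over full span:
  y_2 = -wx²(L-x)²/(24EI) = -9·(4/5)²·(4-(4/5))²/(24·20000) = -48/390625 m
Load 3 — point force P=4 kN at a=8/5 m (b=L-a=12/5):
  y_3 = -Pb²x²(3aL-(3a+b)x)/(6L³EI)  [x≤a] = -4·(12/5)²·(4/5)²·(3·(8/5)·4-(3·(8/5)+(12/5))·(4/5))/(6·4³·20000) = -252/9765625 m
Superposition: y = Σ y_i = -4708/29296875 m ≈ -0.000161 m

y(4/5) = -4708/29296875 m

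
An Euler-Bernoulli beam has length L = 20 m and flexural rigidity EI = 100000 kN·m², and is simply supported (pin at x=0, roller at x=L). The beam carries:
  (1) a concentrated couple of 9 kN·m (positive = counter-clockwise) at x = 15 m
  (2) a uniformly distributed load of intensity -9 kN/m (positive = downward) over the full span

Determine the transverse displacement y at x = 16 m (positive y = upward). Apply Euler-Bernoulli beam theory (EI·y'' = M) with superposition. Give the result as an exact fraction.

y(16) = 110487/1000000 m

Load 1 — applied couple M₀=9 kN·m at a=15 m (b=L-a=5):
  y_1 = (M₀x³/(6L)-M₀(x-a)²/2+C₁x)/EI  [x>a] with C₁=M₀(3b²-L²)/(6L)=-195/8 = (9·16³/(6·20)-9·(16-15)²/2+(-195/8)·16)/100000 = -873/1000000 m
Load 2 — uniform load w=-9 kN/m over full span:
  y_2 = -wx(L³-2Lx²+x³)/(24EI) = -(-9)·16·(20³-2·20·16²+16³)/(24·100000) = 348/3125 m
Superposition: y = Σ y_i = 110487/1000000 m ≈ 0.110487 m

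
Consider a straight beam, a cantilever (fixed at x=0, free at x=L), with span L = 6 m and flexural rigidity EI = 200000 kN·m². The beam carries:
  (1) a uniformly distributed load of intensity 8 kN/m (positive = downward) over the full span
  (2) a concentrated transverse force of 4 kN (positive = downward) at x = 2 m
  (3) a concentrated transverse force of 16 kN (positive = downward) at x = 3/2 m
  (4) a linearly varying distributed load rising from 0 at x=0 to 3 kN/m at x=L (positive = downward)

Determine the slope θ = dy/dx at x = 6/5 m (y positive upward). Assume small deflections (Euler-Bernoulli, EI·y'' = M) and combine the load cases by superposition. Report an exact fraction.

Load 1 — uniform load w=8 kN/m over full span:
  θ_1 = -wx(x²-3Lx+3L²)/(6EI) = -8·(6/5)·((6/5)²-3·6·(6/5)+3·6²)/(6·200000) = -549/781250 rad
Load 2 — point force P=4 kN at a=2 m (b=L-a=4):
  θ_2 = -Px(2a-x)/(2EI)  [x≤a] = -4·(6/5)·(2·2-(6/5))/(2·200000) = -21/625000 rad
Load 3 — point force P=16 kN at a=3/2 m (b=L-a=9/2):
  θ_3 = -Px(2a-x)/(2EI)  [x≤a] = -16·(6/5)·(2·(3/2)-(6/5))/(2·200000) = -27/312500 rad
Load 4 — triangular load w₀=3 kN/m (0→w₀ over full span):
  θ_4 = (w₀Lx²/4-w₀L²x/3-w₀x⁴/(24L))/EI = (3·6·(6/5)²/4-3·6²·(6/5)/3-3·(6/5)⁴/(24·6))/200000 = -22977/125000000 rad
Superposition: θ = Σ θ_i = -125817/125000000 rad ≈ -0.001007 rad

θ(6/5) = -125817/125000000 rad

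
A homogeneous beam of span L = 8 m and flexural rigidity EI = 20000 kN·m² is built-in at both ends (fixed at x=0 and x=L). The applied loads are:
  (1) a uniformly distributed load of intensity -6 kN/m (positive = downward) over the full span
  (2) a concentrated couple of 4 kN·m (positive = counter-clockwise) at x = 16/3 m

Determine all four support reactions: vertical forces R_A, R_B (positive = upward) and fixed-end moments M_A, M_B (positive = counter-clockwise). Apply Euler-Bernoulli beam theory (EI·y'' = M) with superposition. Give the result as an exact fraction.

R_A = -70/3 kN, M_A = -92/3 kN·m, R_B = -74/3 kN, M_B = 32 kN·m

Load 1 — uniform load w=-6 kN/m over full span:
  R_A = wL/2 = (-6)·8/2 = -24 kN
  M_A = wL²/12 = (-6)·8²/12 = -32 kN·m
  R_B = wL/2 = (-6)·8/2 = -24 kN
  M_B = -wL²/12 = -(-6)·8²/12 = 32 kN·m
Load 2 — applied couple M₀=4 kN·m at a=16/3 m (b=L-a=8/3):
  R_A = 6M₀ab/L³ = 6·4·(16/3)·(8/3)/8³ = 2/3 kN
  M_A = M₀b(2a-b)/L² = 4·(8/3)·(2·(16/3)-(8/3))/8² = 4/3 kN·m
  R_B = -6M₀ab/L³ = -6·4·(16/3)·(8/3)/8³ = -2/3 kN
  M_B = M₀a(2b-a)/L² = 4·(16/3)·(2·(8/3)-(16/3))/8² = 0 kN·m
Superposition: R_A = -70/3 kN, M_A = -92/3 kN·m, R_B = -74/3 kN, M_B = 32 kN·m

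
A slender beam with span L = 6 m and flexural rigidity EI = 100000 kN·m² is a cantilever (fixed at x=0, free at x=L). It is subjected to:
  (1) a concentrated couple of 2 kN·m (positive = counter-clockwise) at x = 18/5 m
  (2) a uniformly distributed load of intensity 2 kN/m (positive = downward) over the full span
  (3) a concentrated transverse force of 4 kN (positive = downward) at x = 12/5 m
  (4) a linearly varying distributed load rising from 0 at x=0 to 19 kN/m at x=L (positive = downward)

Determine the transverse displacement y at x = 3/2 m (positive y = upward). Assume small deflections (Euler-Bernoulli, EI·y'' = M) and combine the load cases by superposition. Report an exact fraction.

Load 1 — applied couple M₀=2 kN·m at a=18/5 m (b=L-a=12/5):
  y_1 = M₀x²/(2EI)  [x≤a] = 2·(3/2)²/(2·100000) = 9/400000 m
Load 2 — uniform load w=2 kN/m over full span:
  y_2 = -wx²(x²-4Lx+6L²)/(24EI) = -2·(3/2)²·((3/2)²-4·6·(3/2)+6·6²)/(24·100000) = -2187/6400000 m
Load 3 — point force P=4 kN at a=12/5 m (b=L-a=18/5):
  y_3 = -Px²(3a-x)/(6EI)  [x≤a] = -4·(3/2)²·(3·(12/5)-(3/2))/(6·100000) = -171/2000000 m
Load 4 — triangular load w₀=19 kN/m (0→w₀ over full span):
  y_4 = (w₀Lx³/12-w₀L²x²/6-w₀x⁵/(120L))/EI = (19·6·(3/2)³/12-19·6²·(3/2)²/6-19·(3/2)⁵/(120·6))/100000 = -575073/256000000 m
Superposition: y = Σ y_i = -678681/256000000 m ≈ -0.002651 m

y(3/2) = -678681/256000000 m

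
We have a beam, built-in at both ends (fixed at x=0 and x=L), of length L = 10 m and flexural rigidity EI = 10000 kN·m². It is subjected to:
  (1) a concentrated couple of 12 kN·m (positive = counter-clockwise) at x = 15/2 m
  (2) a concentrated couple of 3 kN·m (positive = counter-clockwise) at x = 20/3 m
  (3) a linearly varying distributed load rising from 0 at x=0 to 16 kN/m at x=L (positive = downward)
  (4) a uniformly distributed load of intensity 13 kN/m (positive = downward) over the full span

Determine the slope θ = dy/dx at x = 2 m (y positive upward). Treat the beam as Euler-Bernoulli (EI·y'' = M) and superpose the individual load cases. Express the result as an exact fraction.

Load 1 — applied couple M₀=12 kN·m at a=15/2 m (b=L-a=5/2):
  θ_1 = (R_Ax²/2 - M_Ax)/EI  [x≤a] with R_A=27/20, M_A=15/4 = ((27/20)·2²/2 - (15/4)·2)/10000 = -3/6250 rad
Load 2 — applied couple M₀=3 kN·m at a=20/3 m (b=L-a=10/3):
  θ_2 = (R_Ax²/2 - M_Ax)/EI  [x≤a] with R_A=2/5, M_A=1 = ((2/5)·2²/2 - 1·2)/10000 = -3/25000 rad
Load 3 — triangular load w₀=16 kN/m (0→w₀ over full span):
  θ_3 = -w₀(2x(L-x)(L-2x)(x+2L)+x²(L-x)²)/(120LEI) = -16·(2·2·(10-2)·(10-2·2)·(2+2·10)+2²·(10-2)²)/(120·10·10000) = -56/9375 rad
Load 4 — uniform load w=13 kN/m over full span:
  θ_4 = -wx(L-x)(L-2x)/(12EI) = -13·2·(10-2)·(10-2·2)/(12·10000) = -13/1250 rad
Superposition: θ = Σ θ_i = -1273/75000 rad ≈ -0.016973 rad

θ(2) = -1273/75000 rad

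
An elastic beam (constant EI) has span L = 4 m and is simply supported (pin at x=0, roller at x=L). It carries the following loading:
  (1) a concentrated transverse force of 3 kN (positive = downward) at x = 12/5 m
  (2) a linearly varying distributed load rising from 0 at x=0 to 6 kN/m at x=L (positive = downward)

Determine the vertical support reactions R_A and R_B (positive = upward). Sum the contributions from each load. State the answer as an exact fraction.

Load 1 — point force P=3 kN at a=12/5 m (b=L-a=8/5):
  R_A = Pb/L = 3·(8/5)/4 = 6/5 kN
  R_B = Pa/L = 3·(12/5)/4 = 9/5 kN
Load 2 — triangular load w₀=6 kN/m (0→w₀ over full span):
  R_A = w₀L/6 = 6·4/6 = 4 kN
  R_B = w₀L/3 = 6·4/3 = 8 kN
Superposition: R_A = 26/5 kN, R_B = 49/5 kN

R_A = 26/5 kN, R_B = 49/5 kN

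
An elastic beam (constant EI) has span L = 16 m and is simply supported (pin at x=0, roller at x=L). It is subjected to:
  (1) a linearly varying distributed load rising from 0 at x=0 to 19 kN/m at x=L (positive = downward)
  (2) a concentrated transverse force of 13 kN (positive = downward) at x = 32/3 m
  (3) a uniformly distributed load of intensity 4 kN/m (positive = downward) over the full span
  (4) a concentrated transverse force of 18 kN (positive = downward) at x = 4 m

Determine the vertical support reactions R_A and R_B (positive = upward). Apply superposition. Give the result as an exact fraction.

R_A = 201/2 kN, R_B = 293/2 kN

Load 1 — triangular load w₀=19 kN/m (0→w₀ over full span):
  R_A = w₀L/6 = 19·16/6 = 152/3 kN
  R_B = w₀L/3 = 19·16/3 = 304/3 kN
Load 2 — point force P=13 kN at a=32/3 m (b=L-a=16/3):
  R_A = Pb/L = 13·(16/3)/16 = 13/3 kN
  R_B = Pa/L = 13·(32/3)/16 = 26/3 kN
Load 3 — uniform load w=4 kN/m over full span:
  R_A = wL/2 = 4·16/2 = 32 kN
  R_B = wL/2 = 4·16/2 = 32 kN
Load 4 — point force P=18 kN at a=4 m (b=L-a=12):
  R_A = Pb/L = 18·12/16 = 27/2 kN
  R_B = Pa/L = 18·4/16 = 9/2 kN
Superposition: R_A = 201/2 kN, R_B = 293/2 kN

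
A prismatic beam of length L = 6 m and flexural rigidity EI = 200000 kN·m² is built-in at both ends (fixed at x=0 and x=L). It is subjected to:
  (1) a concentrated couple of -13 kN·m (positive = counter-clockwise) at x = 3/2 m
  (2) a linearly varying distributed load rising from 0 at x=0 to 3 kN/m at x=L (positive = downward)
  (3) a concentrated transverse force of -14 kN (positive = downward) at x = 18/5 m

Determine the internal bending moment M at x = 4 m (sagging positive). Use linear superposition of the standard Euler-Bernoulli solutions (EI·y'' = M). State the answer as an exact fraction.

Load 1 — applied couple M₀=-13 kN·m at a=3/2 m (b=L-a=9/2):
  M_1 = R_Ax - M_A - M₀  [x>a] with R_A=-39/16, M_A=39/16 = (-39/16)·4 - (39/16) - (-13) = 13/16 kN·m
Load 2 — triangular load w₀=3 kN/m (0→w₀ over full span):
  M_2 = 3w₀Lx/20 - w₀L²/30 - w₀x³/(6L) = 3·3·6·4/20 - 3·6²/30 - 3·4³/(6·6) = 28/15 kN·m
Load 3 — point force P=-14 kN at a=18/5 m (b=L-a=12/5):
  M_3 = Pa²(a+3b)(L-x)/L³ - Pa²b/L²  [x>a] = (-14)·(18/5)²·((18/5)+3·(12/5))·(6-4)/6³ - (-14)·(18/5)²·(12/5)/6² = -756/125 kN·m
Superposition: M = Σ M_i = -20213/6000 kN·m ≈ -3.368833 kN·m

M(4) = -20213/6000 kN·m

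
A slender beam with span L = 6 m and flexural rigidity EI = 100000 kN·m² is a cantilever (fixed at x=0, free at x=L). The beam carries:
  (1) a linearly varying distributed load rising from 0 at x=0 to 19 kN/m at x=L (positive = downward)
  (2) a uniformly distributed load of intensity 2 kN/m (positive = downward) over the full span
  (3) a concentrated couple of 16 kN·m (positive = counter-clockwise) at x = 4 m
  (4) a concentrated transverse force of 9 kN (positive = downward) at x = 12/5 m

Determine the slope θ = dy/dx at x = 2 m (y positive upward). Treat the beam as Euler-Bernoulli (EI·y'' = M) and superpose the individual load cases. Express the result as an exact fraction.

θ(2) = -17459/4500000 rad

Load 1 — triangular load w₀=19 kN/m (0→w₀ over full span):
  θ_1 = (w₀Lx²/4-w₀L²x/3-w₀x⁴/(24L))/EI = (19·6·2²/4-19·6²·2/3-19·2⁴/(24·6))/100000 = -3097/900000 rad
Load 2 — uniform load w=2 kN/m over full span:
  θ_2 = -wx(x²-3Lx+3L²)/(6EI) = -2·2·(2²-3·6·2+3·6²)/(6·100000) = -19/37500 rad
Load 3 — applied couple M₀=16 kN·m at a=4 m (b=L-a=2):
  θ_3 = M₀x/EI  [x≤a] = 16·2/100000 = 1/3125 rad
Load 4 — point force P=9 kN at a=12/5 m (b=L-a=18/5):
  θ_4 = -Px(2a-x)/(2EI)  [x≤a] = -9·2·(2·(12/5)-2)/(2·100000) = -63/250000 rad
Superposition: θ = Σ θ_i = -17459/4500000 rad ≈ -0.003880 rad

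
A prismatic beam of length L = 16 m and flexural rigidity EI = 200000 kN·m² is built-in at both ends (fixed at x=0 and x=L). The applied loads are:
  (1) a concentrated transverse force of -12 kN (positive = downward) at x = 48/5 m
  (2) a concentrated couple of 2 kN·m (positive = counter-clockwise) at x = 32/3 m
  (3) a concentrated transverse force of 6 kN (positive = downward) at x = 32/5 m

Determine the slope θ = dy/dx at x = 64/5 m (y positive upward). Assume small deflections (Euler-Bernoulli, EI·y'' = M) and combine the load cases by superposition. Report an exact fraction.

Load 1 — point force P=-12 kN at a=48/5 m (b=L-a=32/5):
  θ_1 = Pa²(L-x)(2bL-(3b+a)(L-x))/(2L³EI)  [x>a] = (-12)·(48/5)²·(16-(64/5))·(2·(32/5)·16-(3·(32/5)+(48/5))·(16-(64/5)))/(2·16³·200000) = -2376/9765625 rad
Load 2 — applied couple M₀=2 kN·m at a=32/3 m (b=L-a=16/3):
  θ_2 = (R_Ax²/2 - M_Ax - M₀(x-a))/EI  [x>a] with R_A=1/6, M_A=2/3 = ((1/6)·(64/5)²/2 - (2/3)·(64/5) - 2·((64/5)-(32/3)))/200000 = 1/234375 rad
Load 3 — point force P=6 kN at a=32/5 m (b=L-a=48/5):
  θ_3 = Pa²(L-x)(2bL-(3b+a)(L-x))/(2L³EI)  [x>a] = 6·(32/5)²·(16-(64/5))·(2·(48/5)·16-(3·(48/5)+(32/5))·(16-(64/5)))/(2·16³·200000) = 912/9765625 rad
Superposition: θ = Σ θ_i = -4267/29296875 rad ≈ -0.000146 rad

θ(64/5) = -4267/29296875 rad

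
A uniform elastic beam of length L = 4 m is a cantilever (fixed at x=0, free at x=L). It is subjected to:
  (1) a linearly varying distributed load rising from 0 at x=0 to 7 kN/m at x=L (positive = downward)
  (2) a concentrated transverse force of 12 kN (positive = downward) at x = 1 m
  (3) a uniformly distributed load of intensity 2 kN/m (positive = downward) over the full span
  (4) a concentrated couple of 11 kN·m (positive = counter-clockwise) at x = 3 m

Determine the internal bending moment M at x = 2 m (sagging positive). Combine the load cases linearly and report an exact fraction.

Load 1 — triangular load w₀=7 kN/m (0→w₀ over full span):
  M_1 = w₀Lx/2 - w₀L²/3 - w₀x³/(6L) = 7·4·2/2 - 7·4²/3 - 7·2³/(6·4) = -35/3 kN·m
Load 2 — point force P=12 kN at a=1 m (b=L-a=3):
  M_2 = 0  [x>a] = 0 kN·m
Load 3 — uniform load w=2 kN/m over full span:
  M_3 = -w(L-x)²/2 = -2·(4-2)²/2 = -4 kN·m
Load 4 — applied couple M₀=11 kN·m at a=3 m (b=L-a=1):
  M_4 = M₀  [x≤a] = 11 = 11 kN·m
Superposition: M = Σ M_i = -14/3 kN·m ≈ -4.666667 kN·m

M(2) = -14/3 kN·m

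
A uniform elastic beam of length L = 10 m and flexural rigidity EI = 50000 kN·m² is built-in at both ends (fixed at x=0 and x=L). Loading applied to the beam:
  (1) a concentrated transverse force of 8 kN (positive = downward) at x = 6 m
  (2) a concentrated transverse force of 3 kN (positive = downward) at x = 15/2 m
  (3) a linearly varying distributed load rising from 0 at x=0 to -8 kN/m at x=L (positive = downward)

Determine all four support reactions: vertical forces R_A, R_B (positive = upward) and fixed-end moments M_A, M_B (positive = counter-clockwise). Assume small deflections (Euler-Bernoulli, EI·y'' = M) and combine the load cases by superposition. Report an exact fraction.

R_A = -34861/4000 kN, M_A = -42193/2400 kN·m, R_B = -81139/4000 kN, M_B = 19409/800 kN·m

Load 1 — point force P=8 kN at a=6 m (b=L-a=4):
  R_A = Pb²(3a+b)/L³ = 8·4²·(3·6+4)/10³ = 352/125 kN
  M_A = Pab²/L² = 8·6·4²/10² = 192/25 kN·m
  R_B = Pa²(a+3b)/L³ = 8·6²·(6+3·4)/10³ = 648/125 kN
  M_B = -Pa²b/L² = -8·6²·4/10² = -288/25 kN·m
Load 2 — point force P=3 kN at a=15/2 m (b=L-a=5/2):
  R_A = Pb²(3a+b)/L³ = 3·(5/2)²·(3·(15/2)+(5/2))/10³ = 15/32 kN
  M_A = Pab²/L² = 3·(15/2)·(5/2)²/10² = 45/32 kN·m
  R_B = Pa²(a+3b)/L³ = 3·(15/2)²·((15/2)+3·(5/2))/10³ = 81/32 kN
  M_B = -Pa²b/L² = -3·(15/2)²·(5/2)/10² = -135/32 kN·m
Load 3 — triangular load w₀=-8 kN/m (0→w₀ over full span):
  R_A = 3w₀L/20 = 3·(-8)·10/20 = -12 kN
  M_A = w₀L²/30 = (-8)·10²/30 = -80/3 kN·m
  R_B = 7w₀L/20 = 7·(-8)·10/20 = -28 kN
  M_B = -w₀L²/20 = -(-8)·10²/20 = 40 kN·m
Superposition: R_A = -34861/4000 kN, M_A = -42193/2400 kN·m, R_B = -81139/4000 kN, M_B = 19409/800 kN·m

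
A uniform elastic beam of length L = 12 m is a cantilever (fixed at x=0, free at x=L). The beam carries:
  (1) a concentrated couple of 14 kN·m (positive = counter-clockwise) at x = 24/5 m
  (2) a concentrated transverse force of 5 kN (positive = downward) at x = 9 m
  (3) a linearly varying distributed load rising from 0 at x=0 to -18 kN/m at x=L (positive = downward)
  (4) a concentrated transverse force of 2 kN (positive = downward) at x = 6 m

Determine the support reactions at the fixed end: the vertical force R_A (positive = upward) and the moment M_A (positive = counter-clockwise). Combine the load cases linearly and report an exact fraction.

R_A = -101 kN, M_A = -821 kN·m

Load 1 — applied couple M₀=14 kN·m at a=24/5 m (b=L-a=36/5):
  R_A = 0 kN
  M_A = -M₀ = -14 kN·m
Load 2 — point force P=5 kN at a=9 m (b=L-a=3):
  R_A = P = 5 kN
  M_A = Pa = 5·9 = 45 kN·m
Load 3 — triangular load w₀=-18 kN/m (0→w₀ over full span):
  R_A = w₀L/2 = (-18)·12/2 = -108 kN
  M_A = w₀L²/3 = (-18)·12²/3 = -864 kN·m
Load 4 — point force P=2 kN at a=6 m (b=L-a=6):
  R_A = P = 2 kN
  M_A = Pa = 2·6 = 12 kN·m
Superposition: R_A = -101 kN, M_A = -821 kN·m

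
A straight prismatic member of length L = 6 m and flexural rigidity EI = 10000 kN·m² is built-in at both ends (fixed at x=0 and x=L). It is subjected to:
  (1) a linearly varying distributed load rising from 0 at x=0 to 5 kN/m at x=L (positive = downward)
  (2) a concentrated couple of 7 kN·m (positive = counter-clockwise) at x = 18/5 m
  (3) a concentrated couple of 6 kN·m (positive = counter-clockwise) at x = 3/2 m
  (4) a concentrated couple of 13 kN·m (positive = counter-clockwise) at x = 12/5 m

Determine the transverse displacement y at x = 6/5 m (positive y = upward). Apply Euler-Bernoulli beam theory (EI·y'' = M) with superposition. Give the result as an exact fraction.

Load 1 — triangular load w₀=5 kN/m (0→w₀ over full span):
  y_1 = -w₀x²(L-x)²(x+2L)/(120LEI) = -5·(6/5)²·(6-(6/5))²·((6/5)+2·6)/(120·6·10000) = -594/1953125 m
Load 2 — applied couple M₀=7 kN·m at a=18/5 m (b=L-a=12/5):
  y_2 = (R_Ax³/6 - M_Ax²/2)/EI  [x≤a] with R_A=42/25, M_A=56/25 = ((42/25)·(6/5)³/6 - (56/25)·(6/5)²/2)/10000 = -441/3906250 m
Load 3 — applied couple M₀=6 kN·m at a=3/2 m (b=L-a=9/2):
  y_3 = (R_Ax³/6 - M_Ax²/2)/EI  [x≤a] with R_A=9/8, M_A=-9/8 = ((9/8)·(6/5)³/6 - (-9/8)·(6/5)²/2)/10000 = 567/5000000 m
Load 4 — applied couple M₀=13 kN·m at a=12/5 m (b=L-a=18/5):
  y_4 = (R_Ax³/6 - M_Ax²/2)/EI  [x≤a] with R_A=78/25, M_A=39/25 = ((78/25)·(6/5)³/6 - (39/25)·(6/5)²/2)/10000 = -351/15625000 m
Superposition: y = Σ y_i = -40761/125000000 m ≈ -0.000326 m

y(6/5) = -40761/125000000 m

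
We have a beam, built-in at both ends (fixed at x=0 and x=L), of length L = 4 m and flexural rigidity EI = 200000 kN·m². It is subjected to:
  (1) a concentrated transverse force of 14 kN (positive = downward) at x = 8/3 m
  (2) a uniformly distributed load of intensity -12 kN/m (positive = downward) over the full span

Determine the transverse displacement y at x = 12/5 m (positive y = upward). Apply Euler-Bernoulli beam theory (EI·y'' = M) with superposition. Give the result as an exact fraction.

Load 1 — point force P=14 kN at a=8/3 m (b=L-a=4/3):
  y_1 = -Pb²x²(3aL-(3a+b)x)/(6L³EI)  [x≤a] = -14·(4/3)²·(12/5)²·(3·(8/3)·4-(3·(8/3)+(4/3))·(12/5))/(6·4³·200000) = -7/390625 m
Load 2 — uniform load w=-12 kN/m over full span:
  y_2 = -wx²(L-x)²/(24EI) = -(-12)·(12/5)²·(4-(12/5))²/(24·200000) = 72/1953125 m
Superposition: y = Σ y_i = 37/1953125 m ≈ 0.000019 m

y(12/5) = 37/1953125 m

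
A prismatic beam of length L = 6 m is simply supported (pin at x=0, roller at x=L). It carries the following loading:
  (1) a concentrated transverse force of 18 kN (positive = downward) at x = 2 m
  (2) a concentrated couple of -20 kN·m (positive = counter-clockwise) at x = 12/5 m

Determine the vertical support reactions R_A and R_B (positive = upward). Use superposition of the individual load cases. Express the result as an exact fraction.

Load 1 — point force P=18 kN at a=2 m (b=L-a=4):
  R_A = Pb/L = 18·4/6 = 12 kN
  R_B = Pa/L = 18·2/6 = 6 kN
Load 2 — applied couple M₀=-20 kN·m at a=12/5 m (b=L-a=18/5):
  R_A = M₀/L = (-20)/6 = -10/3 kN
  R_B = -M₀/L = -(-20)/6 = 10/3 kN
Superposition: R_A = 26/3 kN, R_B = 28/3 kN

R_A = 26/3 kN, R_B = 28/3 kN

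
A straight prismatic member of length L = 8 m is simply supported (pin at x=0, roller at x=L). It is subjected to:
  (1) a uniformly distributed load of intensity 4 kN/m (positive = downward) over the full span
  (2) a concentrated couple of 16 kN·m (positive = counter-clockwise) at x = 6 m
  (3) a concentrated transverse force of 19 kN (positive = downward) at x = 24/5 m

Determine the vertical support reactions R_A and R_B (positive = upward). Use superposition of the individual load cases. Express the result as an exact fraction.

Load 1 — uniform load w=4 kN/m over full span:
  R_A = wL/2 = 4·8/2 = 16 kN
  R_B = wL/2 = 4·8/2 = 16 kN
Load 2 — applied couple M₀=16 kN·m at a=6 m (b=L-a=2):
  R_A = M₀/L = 16/8 = 2 kN
  R_B = -M₀/L = -16/8 = -2 kN
Load 3 — point force P=19 kN at a=24/5 m (b=L-a=16/5):
  R_A = Pb/L = 19·(16/5)/8 = 38/5 kN
  R_B = Pa/L = 19·(24/5)/8 = 57/5 kN
Superposition: R_A = 128/5 kN, R_B = 127/5 kN

R_A = 128/5 kN, R_B = 127/5 kN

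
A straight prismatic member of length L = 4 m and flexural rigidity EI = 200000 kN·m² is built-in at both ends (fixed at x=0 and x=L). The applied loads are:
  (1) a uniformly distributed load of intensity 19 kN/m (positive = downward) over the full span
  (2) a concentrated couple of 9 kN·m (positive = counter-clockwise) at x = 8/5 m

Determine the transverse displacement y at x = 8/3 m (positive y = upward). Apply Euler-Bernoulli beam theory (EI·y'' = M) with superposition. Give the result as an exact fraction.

Load 1 — uniform load w=19 kN/m over full span:
  y_1 = -wx²(L-x)²/(24EI) = -19·(8/3)²·(4-(8/3))²/(24·200000) = -38/759375 m
Load 2 — applied couple M₀=9 kN·m at a=8/5 m (b=L-a=12/5):
  y_2 = (R_Ax³/6 - M_Ax²/2 - M₀(x-a)²/2)/EI  [x>a] with R_A=81/25, M_A=27/25 = ((81/25)·(8/3)³/6 - (27/25)·(8/3)²/2 - 9·((8/3)-(8/5))²/2)/200000 = 1/156250 m
Superposition: y = Σ y_i = -1657/37968750 m ≈ -0.000044 m

y(8/3) = -1657/37968750 m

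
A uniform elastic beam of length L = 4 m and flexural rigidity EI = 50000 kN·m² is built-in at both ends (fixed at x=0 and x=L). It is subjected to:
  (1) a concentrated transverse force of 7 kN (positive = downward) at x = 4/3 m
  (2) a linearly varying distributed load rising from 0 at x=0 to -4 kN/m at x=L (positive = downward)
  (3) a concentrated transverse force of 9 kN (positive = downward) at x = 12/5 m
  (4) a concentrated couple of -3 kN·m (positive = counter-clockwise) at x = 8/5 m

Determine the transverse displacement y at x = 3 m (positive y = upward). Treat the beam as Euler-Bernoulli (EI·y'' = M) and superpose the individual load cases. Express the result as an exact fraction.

y(3) = -29639/810000000 m

Load 1 — point force P=7 kN at a=4/3 m (b=L-a=8/3):
  y_1 = -Pa²(L-x)²(3bL-(3b+a)(L-x))/(6L³EI)  [x>a] = -7·(4/3)²·(4-3)²·(3·(8/3)·4-(3·(8/3)+(4/3))·(4-3))/(6·4³·50000) = -119/8100000 m
Load 2 — triangular load w₀=-4 kN/m (0→w₀ over full span):
  y_2 = -w₀x²(L-x)²(x+2L)/(120LEI) = -(-4)·3²·(4-3)²·(3+2·4)/(120·4·50000) = 33/2000000 m
Load 3 — point force P=9 kN at a=12/5 m (b=L-a=8/5):
  y_3 = -Pa²(L-x)²(3bL-(3b+a)(L-x))/(6L³EI)  [x>a] = -9·(12/5)²·(4-3)²·(3·(8/5)·4-(3·(8/5)+(12/5))·(4-3))/(6·4³·50000) = -81/2500000 m
Load 4 — applied couple M₀=-3 kN·m at a=8/5 m (b=L-a=12/5):
  y_4 = (R_Ax³/6 - M_Ax²/2 - M₀(x-a)²/2)/EI  [x>a] with R_A=-27/25, M_A=-9/25 = ((-27/25)·3³/6 - (-9/25)·3²/2 - (-3)·(3-(8/5))²/2)/50000 = -3/500000 m
Superposition: y = Σ y_i = -29639/810000000 m ≈ -0.000037 m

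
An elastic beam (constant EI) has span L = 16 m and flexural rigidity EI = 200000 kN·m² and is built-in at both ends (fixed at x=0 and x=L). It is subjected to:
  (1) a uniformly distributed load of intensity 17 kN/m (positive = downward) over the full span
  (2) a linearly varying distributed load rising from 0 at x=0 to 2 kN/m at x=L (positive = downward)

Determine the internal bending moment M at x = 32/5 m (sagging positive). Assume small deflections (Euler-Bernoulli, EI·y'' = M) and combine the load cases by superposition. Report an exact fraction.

M(32/5) = 62912/375 kN·m

Load 1 — uniform load w=17 kN/m over full span:
  M_1 = wLx/2 - wL²/12 - wx²/2 = 17·16·(32/5)/2 - 17·16²/12 - 17·(32/5)²/2 = 11968/75 kN·m
Load 2 — triangular load w₀=2 kN/m (0→w₀ over full span):
  M_2 = 3w₀Lx/20 - w₀L²/30 - w₀x³/(6L) = 3·2·16·(32/5)/20 - 2·16²/30 - 2·(32/5)³/(6·16) = 1024/125 kN·m
Superposition: M = Σ M_i = 62912/375 kN·m ≈ 167.765333 kN·m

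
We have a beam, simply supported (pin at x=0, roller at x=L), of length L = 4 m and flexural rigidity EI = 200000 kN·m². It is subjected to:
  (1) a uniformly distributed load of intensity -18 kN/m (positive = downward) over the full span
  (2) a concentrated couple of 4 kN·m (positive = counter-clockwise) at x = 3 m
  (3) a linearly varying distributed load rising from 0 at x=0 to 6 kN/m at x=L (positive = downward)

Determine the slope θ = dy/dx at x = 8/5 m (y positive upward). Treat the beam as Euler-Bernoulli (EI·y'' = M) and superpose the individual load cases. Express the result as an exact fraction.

θ(8/5) = 39619/750000000 rad

Load 1 — uniform load w=-18 kN/m over full span:
  θ_1 = -w(L³-6Lx²+4x³)/(24EI) = -(-18)·(4³-6·4·(8/5)²+4·(8/5)³)/(24·200000) = 111/1562500 rad
Load 2 — applied couple M₀=4 kN·m at a=3 m (b=L-a=1):
  θ_2 = (M₀x²/(2L)+C₁)/EI  [x≤a] with C₁=M₀(3b²-L²)/(6L)=-13/6 = (4·(8/5)²/(2·4)+(-13/6))/200000 = -133/30000000 rad
Load 3 — triangular load w₀=6 kN/m (0→w₀ over full span):
  θ_3 = -w₀(7L⁴-30L²x²+15x⁴)/(360LEI) = -6·(7·4⁴-30·4²·(8/5)²+15·(8/5)⁴)/(360·4·200000) = -323/23437500 rad
Superposition: θ = Σ θ_i = 39619/750000000 rad ≈ 0.000053 rad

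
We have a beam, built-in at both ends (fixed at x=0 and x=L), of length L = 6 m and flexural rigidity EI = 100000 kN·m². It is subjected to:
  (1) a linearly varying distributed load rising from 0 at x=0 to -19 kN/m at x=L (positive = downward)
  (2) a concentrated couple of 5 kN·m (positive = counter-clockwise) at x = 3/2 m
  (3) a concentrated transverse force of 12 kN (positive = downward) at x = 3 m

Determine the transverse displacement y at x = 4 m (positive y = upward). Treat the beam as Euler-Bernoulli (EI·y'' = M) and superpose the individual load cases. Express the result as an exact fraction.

y(4) = 6803/36000000 m

Load 1 — triangular load w₀=-19 kN/m (0→w₀ over full span):
  y_1 = -w₀x²(L-x)²(x+2L)/(120LEI) = -(-19)·4²·(6-4)²·(4+2·6)/(120·6·100000) = 38/140625 m
Load 2 — applied couple M₀=5 kN·m at a=3/2 m (b=L-a=9/2):
  y_2 = (R_Ax³/6 - M_Ax²/2 - M₀(x-a)²/2)/EI  [x>a] with R_A=15/16, M_A=-15/16 = ((15/16)·4³/6 - (-15/16)·4²/2 - 5·(4-(3/2))²/2)/100000 = 3/160000 m
Load 3 — point force P=12 kN at a=3 m (b=L-a=3):
  y_3 = -Pa²(L-x)²(3bL-(3b+a)(L-x))/(6L³EI)  [x>a] = -12·3²·(6-4)²·(3·3·6-(3·3+3)·(6-4))/(6·6³·100000) = -1/10000 m
Superposition: y = Σ y_i = 6803/36000000 m ≈ 0.000189 m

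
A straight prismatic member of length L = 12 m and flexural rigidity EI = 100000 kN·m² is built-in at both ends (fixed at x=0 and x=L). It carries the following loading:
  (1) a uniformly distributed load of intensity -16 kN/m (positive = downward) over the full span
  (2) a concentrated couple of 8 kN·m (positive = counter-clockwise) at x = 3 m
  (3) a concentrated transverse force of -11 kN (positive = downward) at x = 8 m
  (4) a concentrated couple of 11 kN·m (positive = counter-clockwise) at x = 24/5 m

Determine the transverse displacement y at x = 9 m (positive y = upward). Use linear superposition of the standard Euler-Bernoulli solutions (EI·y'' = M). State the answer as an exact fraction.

Load 1 — uniform load w=-16 kN/m over full span:
  y_1 = -wx²(L-x)²/(24EI) = -(-16)·9²·(12-9)²/(24·100000) = 243/50000 m
Load 2 — applied couple M₀=8 kN·m at a=3 m (b=L-a=9):
  y_2 = (R_Ax³/6 - M_Ax²/2 - M₀(x-a)²/2)/EI  [x>a] with R_A=3/4, M_A=-3/2 = ((3/4)·9³/6 - (-3/2)·9²/2 - 8·(9-3)²/2)/100000 = 63/800000 m
Load 3 — point force P=-11 kN at a=8 m (b=L-a=4):
  y_3 = -Pa²(L-x)²(3bL-(3b+a)(L-x))/(6L³EI)  [x>a] = -(-11)·8²·(12-9)²·(3·4·12-(3·4+8)·(12-9))/(6·12³·100000) = 77/150000 m
Load 4 — applied couple M₀=11 kN·m at a=24/5 m (b=L-a=36/5):
  y_4 = (R_Ax³/6 - M_Ax²/2 - M₀(x-a)²/2)/EI  [x>a] with R_A=33/25, M_A=33/25 = ((33/25)·9³/6 - (33/25)·9²/2 - 11·(9-(24/5))²/2)/100000 = 99/1000000 m
Superposition: y = Σ y_i = 66613/12000000 m ≈ 0.005551 m

y(9) = 66613/12000000 m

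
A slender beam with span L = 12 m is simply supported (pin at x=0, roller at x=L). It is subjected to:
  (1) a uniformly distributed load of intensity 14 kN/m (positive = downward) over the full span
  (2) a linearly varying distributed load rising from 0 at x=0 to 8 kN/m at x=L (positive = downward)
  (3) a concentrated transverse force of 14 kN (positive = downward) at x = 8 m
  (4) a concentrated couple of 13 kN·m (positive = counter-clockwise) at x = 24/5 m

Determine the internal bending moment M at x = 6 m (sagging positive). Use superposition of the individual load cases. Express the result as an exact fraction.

Load 1 — uniform load w=14 kN/m over full span:
  M_1 = wx(L-x)/2 = 14·6·(12-6)/2 = 252 kN·m
Load 2 — triangular load w₀=8 kN/m (0→w₀ over full span):
  M_2 = w₀Lx/6 - w₀x³/(6L) = 8·12·6/6 - 8·6³/(6·12) = 72 kN·m
Load 3 — point force P=14 kN at a=8 m (b=L-a=4):
  M_3 = Pbx/L  [x≤a] = 14·4·6/12 = 28 kN·m
Load 4 — applied couple M₀=13 kN·m at a=24/5 m (b=L-a=36/5):
  M_4 = M₀x/L - M₀  [x>a] = 13·6/12 - 13 = -13/2 kN·m
Superposition: M = Σ M_i = 691/2 kN·m ≈ 345.500000 kN·m

M(6) = 691/2 kN·m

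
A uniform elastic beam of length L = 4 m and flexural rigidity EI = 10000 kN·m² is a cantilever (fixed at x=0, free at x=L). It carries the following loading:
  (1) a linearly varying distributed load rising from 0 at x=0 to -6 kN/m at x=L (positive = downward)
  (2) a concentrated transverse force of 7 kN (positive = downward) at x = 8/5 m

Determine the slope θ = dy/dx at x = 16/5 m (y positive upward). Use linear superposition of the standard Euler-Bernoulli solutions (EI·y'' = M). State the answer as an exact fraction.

Load 1 — triangular load w₀=-6 kN/m (0→w₀ over full span):
  θ_1 = (w₀Lx²/4-w₀L²x/3-w₀x⁴/(24L))/EI = ((-6)·4·(16/5)²/4-(-6)·4²·(16/5)/3-(-6)·(16/5)⁴/(24·4))/10000 = 1856/390625 rad
Load 2 — point force P=7 kN at a=8/5 m (b=L-a=12/5):
  θ_2 = -Pa²/(2EI)  [x>a] = -7·(8/5)²/(2·10000) = -14/15625 rad
Superposition: θ = Σ θ_i = 1506/390625 rad ≈ 0.003855 rad

θ(16/5) = 1506/390625 rad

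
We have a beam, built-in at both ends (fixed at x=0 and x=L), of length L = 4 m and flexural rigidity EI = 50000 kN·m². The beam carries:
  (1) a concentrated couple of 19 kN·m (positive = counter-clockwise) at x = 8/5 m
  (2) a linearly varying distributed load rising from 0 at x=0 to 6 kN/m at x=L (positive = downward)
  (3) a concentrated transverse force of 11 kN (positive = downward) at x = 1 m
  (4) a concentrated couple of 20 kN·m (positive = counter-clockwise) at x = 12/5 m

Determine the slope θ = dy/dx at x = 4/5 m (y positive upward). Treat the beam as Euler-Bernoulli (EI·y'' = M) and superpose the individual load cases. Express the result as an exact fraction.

θ(4/5) = -7331/62500000 rad

Load 1 — applied couple M₀=19 kN·m at a=8/5 m (b=L-a=12/5):
  θ_1 = (R_Ax²/2 - M_Ax)/EI  [x≤a] with R_A=171/25, M_A=57/25 = ((171/25)·(4/5)²/2 - (57/25)·(4/5))/50000 = 57/7812500 rad
Load 2 — triangular load w₀=6 kN/m (0→w₀ over full span):
  θ_2 = -w₀(2x(L-x)(L-2x)(x+2L)+x²(L-x)²)/(120LEI) = -6·(2·(4/5)·(4-(4/5))·(4-2·(4/5))·((4/5)+2·4)+(4/5)²·(4-(4/5))²)/(120·4·50000) = -56/1953125 rad
Load 3 — point force P=11 kN at a=1 m (b=L-a=3):
  θ_3 = -Pb²x(2aL-(3a+b)x)/(2L³EI)  [x≤a] = -11·3²·(4/5)·(2·1·4-(3·1+3)·(4/5))/(2·4³·50000) = -99/2500000 rad
Load 4 — applied couple M₀=20 kN·m at a=12/5 m (b=L-a=8/5):
  θ_4 = (R_Ax²/2 - M_Ax)/EI  [x≤a] with R_A=36/5, M_A=32/5 = ((36/5)·(4/5)²/2 - (32/5)·(4/5))/50000 = -22/390625 rad
Superposition: θ = Σ θ_i = -7331/62500000 rad ≈ -0.000117 rad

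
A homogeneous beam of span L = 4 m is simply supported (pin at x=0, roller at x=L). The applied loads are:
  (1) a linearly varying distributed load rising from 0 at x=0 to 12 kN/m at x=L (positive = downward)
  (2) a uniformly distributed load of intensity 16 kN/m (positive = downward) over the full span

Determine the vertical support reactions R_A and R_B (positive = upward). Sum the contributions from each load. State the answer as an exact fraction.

Load 1 — triangular load w₀=12 kN/m (0→w₀ over full span):
  R_A = w₀L/6 = 12·4/6 = 8 kN
  R_B = w₀L/3 = 12·4/3 = 16 kN
Load 2 — uniform load w=16 kN/m over full span:
  R_A = wL/2 = 16·4/2 = 32 kN
  R_B = wL/2 = 16·4/2 = 32 kN
Superposition: R_A = 40 kN, R_B = 48 kN

R_A = 40 kN, R_B = 48 kN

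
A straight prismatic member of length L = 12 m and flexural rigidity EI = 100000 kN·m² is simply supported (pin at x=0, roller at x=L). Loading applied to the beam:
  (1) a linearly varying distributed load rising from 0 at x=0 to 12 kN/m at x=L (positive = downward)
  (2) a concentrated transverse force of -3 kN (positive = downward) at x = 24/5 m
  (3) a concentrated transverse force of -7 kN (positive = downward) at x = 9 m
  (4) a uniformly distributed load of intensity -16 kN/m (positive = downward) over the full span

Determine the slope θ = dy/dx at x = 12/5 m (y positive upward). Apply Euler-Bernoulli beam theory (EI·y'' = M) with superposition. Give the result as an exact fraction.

θ(12/5) = 3168603/500000000 rad

Load 1 — triangular load w₀=12 kN/m (0→w₀ over full span):
  θ_1 = -w₀(7L⁴-30L²x²+15x⁴)/(360LEI) = -12·(7·12⁴-30·12²·(12/5)²+15·(12/5)⁴)/(360·12·100000) = -6552/1953125 rad
Load 2 — point force P=-3 kN at a=24/5 m (b=L-a=36/5):
  θ_2 = -Pb(L²-b²-3x²)/(6LEI)  [x≤a] = -(-3)·(36/5)·(12²-(36/5)²-3·(12/5)²)/(6·12·100000) = 351/1562500 rad
Load 3 — point force P=-7 kN at a=9 m (b=L-a=3):
  θ_3 = -Pb(L²-b²-3x²)/(6LEI)  [x≤a] = -(-7)·3·(12²-3²-3·(12/5)²)/(6·12·100000) = 6867/20000000 rad
Load 4 — uniform load w=-16 kN/m over full span:
  θ_4 = -w(L³-6Lx²+4x³)/(24EI) = -(-16)·(12³-6·12·(12/5)²+4·(12/5)³)/(24·100000) = 3564/390625 rad
Superposition: θ = Σ θ_i = 3168603/500000000 rad ≈ 0.006337 rad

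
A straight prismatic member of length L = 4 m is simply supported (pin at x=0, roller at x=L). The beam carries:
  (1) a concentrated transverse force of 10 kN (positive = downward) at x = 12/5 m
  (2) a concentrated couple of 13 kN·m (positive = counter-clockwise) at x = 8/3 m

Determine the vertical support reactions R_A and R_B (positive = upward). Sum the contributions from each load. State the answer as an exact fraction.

R_A = 29/4 kN, R_B = 11/4 kN

Load 1 — point force P=10 kN at a=12/5 m (b=L-a=8/5):
  R_A = Pb/L = 10·(8/5)/4 = 4 kN
  R_B = Pa/L = 10·(12/5)/4 = 6 kN
Load 2 — applied couple M₀=13 kN·m at a=8/3 m (b=L-a=4/3):
  R_A = M₀/L = 13/4 kN
  R_B = -M₀/L = -13/4 kN
Superposition: R_A = 29/4 kN, R_B = 11/4 kN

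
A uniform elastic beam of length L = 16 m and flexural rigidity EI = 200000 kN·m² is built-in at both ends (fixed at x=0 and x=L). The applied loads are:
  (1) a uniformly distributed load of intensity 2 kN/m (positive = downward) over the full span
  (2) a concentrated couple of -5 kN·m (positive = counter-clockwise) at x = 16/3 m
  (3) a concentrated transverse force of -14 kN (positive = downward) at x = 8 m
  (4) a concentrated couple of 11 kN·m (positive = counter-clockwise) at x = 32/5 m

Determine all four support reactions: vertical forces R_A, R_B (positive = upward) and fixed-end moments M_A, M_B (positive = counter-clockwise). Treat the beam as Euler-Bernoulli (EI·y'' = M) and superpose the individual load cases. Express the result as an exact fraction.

Load 1 — uniform load w=2 kN/m over full span:
  R_A = wL/2 = 2·16/2 = 16 kN
  M_A = wL²/12 = 2·16²/12 = 128/3 kN·m
  R_B = wL/2 = 2·16/2 = 16 kN
  M_B = -wL²/12 = -2·16²/12 = -128/3 kN·m
Load 2 — applied couple M₀=-5 kN·m at a=16/3 m (b=L-a=32/3):
  R_A = 6M₀ab/L³ = 6·(-5)·(16/3)·(32/3)/16³ = -5/12 kN
  M_A = M₀b(2a-b)/L² = (-5)·(32/3)·(2·(16/3)-(32/3))/16² = 0 kN·m
  R_B = -6M₀ab/L³ = -6·(-5)·(16/3)·(32/3)/16³ = 5/12 kN
  M_B = M₀a(2b-a)/L² = (-5)·(16/3)·(2·(32/3)-(16/3))/16² = -5/3 kN·m
Load 3 — point force P=-14 kN at a=8 m (b=L-a=8):
  R_A = Pb²(3a+b)/L³ = (-14)·8²·(3·8+8)/16³ = -7 kN
  M_A = Pab²/L² = (-14)·8·8²/16² = -28 kN·m
  R_B = Pa²(a+3b)/L³ = (-14)·8²·(8+3·8)/16³ = -7 kN
  M_B = -Pa²b/L² = -(-14)·8²·8/16² = 28 kN·m
Load 4 — applied couple M₀=11 kN·m at a=32/5 m (b=L-a=48/5):
  R_A = 6M₀ab/L³ = 6·11·(32/5)·(48/5)/16³ = 99/100 kN
  M_A = M₀b(2a-b)/L² = 11·(48/5)·(2·(32/5)-(48/5))/16² = 33/25 kN·m
  R_B = -6M₀ab/L³ = -6·11·(32/5)·(48/5)/16³ = -99/100 kN
  M_B = M₀a(2b-a)/L² = 11·(32/5)·(2·(48/5)-(32/5))/16² = 88/25 kN·m
Superposition: R_A = 718/75 kN, M_A = 1199/75 kN·m, R_B = 632/75 kN, M_B = -961/75 kN·m

R_A = 718/75 kN, M_A = 1199/75 kN·m, R_B = 632/75 kN, M_B = -961/75 kN·m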